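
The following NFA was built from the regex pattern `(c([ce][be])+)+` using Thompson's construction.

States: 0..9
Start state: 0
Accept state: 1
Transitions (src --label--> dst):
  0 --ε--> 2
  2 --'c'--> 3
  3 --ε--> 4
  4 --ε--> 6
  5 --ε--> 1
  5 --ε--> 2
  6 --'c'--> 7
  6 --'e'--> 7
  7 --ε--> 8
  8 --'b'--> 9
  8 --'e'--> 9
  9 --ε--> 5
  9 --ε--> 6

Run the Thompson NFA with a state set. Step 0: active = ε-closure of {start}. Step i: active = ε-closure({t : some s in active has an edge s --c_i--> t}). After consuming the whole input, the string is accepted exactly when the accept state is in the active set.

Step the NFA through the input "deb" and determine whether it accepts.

Answer: REJECT

Derivation:
S₀ = ε-closure({0}) = {0,2}
'd' @ 1: {}  — dead — no transitions
rest 'eb' ignored (set empty)
after full input: {}  (accept=1 not in)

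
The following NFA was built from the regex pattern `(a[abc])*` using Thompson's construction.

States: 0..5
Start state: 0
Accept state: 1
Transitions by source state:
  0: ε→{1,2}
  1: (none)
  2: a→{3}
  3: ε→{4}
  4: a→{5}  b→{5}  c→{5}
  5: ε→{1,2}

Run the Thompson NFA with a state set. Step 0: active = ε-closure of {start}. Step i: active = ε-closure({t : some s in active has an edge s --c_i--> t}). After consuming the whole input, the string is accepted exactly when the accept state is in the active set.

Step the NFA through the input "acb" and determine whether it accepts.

Answer: REJECT

Steps:
initial (ε-close {0}): {0,1,2}
'a' @ 1: {3,4}
'c' @ 2: {1,2,5}  ✓accept
'b' @ 3: {}  — dead — no transitions
final: {}; accept 1 not in set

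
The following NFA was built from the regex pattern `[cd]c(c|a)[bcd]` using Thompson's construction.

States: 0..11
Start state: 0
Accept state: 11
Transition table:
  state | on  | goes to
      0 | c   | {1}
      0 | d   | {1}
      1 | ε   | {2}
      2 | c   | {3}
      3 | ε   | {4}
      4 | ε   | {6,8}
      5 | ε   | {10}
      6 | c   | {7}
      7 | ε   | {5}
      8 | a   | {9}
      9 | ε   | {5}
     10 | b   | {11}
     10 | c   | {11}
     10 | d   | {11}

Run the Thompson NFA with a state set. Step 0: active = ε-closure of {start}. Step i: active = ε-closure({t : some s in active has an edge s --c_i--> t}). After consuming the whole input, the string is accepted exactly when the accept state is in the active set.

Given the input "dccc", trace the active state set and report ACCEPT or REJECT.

Answer: ACCEPT

Trace:
S₀ = ε-closure({0}) = {0}
'd' @ 1: {1,2}
'c' @ 2: {3,4,6,8}
'c' @ 3: {5,7,10}
'c' @ 4: {11}  ✓accept
end set {11} — state 11 in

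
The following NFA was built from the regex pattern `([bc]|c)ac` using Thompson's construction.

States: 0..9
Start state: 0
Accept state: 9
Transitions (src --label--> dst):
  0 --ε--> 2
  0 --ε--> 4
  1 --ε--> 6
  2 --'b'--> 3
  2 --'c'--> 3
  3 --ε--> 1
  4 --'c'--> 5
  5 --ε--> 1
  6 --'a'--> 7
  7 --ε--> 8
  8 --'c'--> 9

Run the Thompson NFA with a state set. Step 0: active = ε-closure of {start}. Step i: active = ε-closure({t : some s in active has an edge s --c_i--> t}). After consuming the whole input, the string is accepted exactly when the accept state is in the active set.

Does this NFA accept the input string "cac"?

Answer: ACCEPT

Steps:
start: ε-closure({0}) = {0,2,4}
'c' @ 1: {1,3,5,6}
'a' @ 2: {7,8}
'c' @ 3: {9}  [accepting]
after full input: {9}  (accept=9 in)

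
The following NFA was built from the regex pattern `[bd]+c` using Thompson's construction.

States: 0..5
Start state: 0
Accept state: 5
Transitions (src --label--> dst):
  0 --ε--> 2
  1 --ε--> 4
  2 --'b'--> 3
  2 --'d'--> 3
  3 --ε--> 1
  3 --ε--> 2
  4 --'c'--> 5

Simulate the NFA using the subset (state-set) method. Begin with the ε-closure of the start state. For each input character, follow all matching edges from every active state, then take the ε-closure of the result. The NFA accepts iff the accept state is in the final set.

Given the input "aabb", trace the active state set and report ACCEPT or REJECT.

Answer: REJECT

Steps:
S₀ = ε-closure({0}) = {0,2}
'a' @ 1: {}  — no active states
rest 'abb' ignored (set empty)
end set {} — state 5 not in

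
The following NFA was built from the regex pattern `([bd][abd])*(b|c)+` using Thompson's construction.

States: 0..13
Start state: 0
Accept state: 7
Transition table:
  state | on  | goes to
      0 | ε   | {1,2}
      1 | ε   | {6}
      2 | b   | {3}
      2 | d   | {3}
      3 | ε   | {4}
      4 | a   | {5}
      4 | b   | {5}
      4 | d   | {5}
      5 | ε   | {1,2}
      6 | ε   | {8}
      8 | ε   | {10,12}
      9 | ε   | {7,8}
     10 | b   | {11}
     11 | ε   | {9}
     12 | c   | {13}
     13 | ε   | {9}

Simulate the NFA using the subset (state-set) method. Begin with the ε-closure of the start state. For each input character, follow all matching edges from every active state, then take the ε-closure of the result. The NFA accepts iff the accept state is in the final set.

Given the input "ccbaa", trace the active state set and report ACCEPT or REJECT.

Answer: REJECT

Steps:
S₀ = ε-closure({0}) = {0,1,2,6,8,10,12}
'c' @ 1: {7,8,9,10,12,13}  [accepting]
'c' @ 2: {7,8,9,10,12,13}  [accepting]
'b' @ 3: {7,8,9,10,11,12}  [accepting]
'a' @ 4: {}  — state set empty
rest 'a' ignored (set empty)
end set {} — state 7 not in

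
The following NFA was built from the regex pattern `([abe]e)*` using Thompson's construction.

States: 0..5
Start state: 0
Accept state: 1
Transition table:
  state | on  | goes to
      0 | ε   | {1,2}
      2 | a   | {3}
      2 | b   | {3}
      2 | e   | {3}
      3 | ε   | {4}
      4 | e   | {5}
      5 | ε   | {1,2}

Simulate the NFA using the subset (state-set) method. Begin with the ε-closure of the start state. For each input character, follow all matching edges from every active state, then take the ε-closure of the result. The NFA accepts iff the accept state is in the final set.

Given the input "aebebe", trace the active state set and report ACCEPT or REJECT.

Answer: ACCEPT

Derivation:
S₀ = ε-closure({0}) = {0,1,2}
'a' @ 1: {3,4}
'e' @ 2: {1,2,5}  (accept∈set)
'b' @ 3: {3,4}
'e' @ 4: {1,2,5}  (accept∈set)
'b' @ 5: {3,4}
'e' @ 6: {1,2,5}  (accept∈set)
final: {1,2,5}; accept 1 in set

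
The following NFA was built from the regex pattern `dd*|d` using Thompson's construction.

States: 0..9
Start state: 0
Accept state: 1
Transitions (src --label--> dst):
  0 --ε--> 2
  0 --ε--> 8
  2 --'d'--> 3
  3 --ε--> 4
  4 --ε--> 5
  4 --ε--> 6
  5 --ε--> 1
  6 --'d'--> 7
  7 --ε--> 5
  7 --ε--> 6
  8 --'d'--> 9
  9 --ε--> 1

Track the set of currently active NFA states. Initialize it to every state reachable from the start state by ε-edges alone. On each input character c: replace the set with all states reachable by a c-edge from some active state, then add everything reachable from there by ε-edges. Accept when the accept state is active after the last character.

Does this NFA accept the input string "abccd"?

start: ε-closure({0}) = {0,2,8}
'a' @ 1: {}  — state set empty
rest 'bccd' ignored (set empty)
final: {}; accept 1 not in set

Answer: REJECT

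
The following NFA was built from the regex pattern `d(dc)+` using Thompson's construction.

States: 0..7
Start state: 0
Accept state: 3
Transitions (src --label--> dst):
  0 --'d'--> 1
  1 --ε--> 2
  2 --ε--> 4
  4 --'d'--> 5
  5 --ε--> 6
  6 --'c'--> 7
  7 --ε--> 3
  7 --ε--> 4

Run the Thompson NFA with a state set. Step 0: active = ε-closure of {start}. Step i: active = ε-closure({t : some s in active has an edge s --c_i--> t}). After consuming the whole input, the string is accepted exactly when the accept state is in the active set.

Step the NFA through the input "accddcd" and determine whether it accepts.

Answer: REJECT

Derivation:
initial (ε-close {0}): {0}
'a' @ 1: {}  — state set empty
rest 'ccddcd' ignored (set empty)
final: {}; accept 3 not in set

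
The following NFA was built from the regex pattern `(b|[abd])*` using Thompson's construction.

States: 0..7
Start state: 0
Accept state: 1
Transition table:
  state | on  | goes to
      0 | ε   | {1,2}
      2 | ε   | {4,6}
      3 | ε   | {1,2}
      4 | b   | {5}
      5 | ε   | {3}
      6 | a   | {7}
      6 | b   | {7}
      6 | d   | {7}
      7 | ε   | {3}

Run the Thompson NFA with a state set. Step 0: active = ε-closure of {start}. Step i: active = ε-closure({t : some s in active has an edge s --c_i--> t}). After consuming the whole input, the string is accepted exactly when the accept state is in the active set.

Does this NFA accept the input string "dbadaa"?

Answer: ACCEPT

Steps:
start: ε-closure({0}) = {0,1,2,4,6}
'd' @ 1: {1,2,3,4,6,7}  (accept∈set)
'b' @ 2: {1,2,3,4,5,6,7}  (accept∈set)
'a' @ 3: {1,2,3,4,6,7}  (accept∈set)
'd' @ 4: {1,2,3,4,6,7}  (accept∈set)
'a' @ 5: {1,2,3,4,6,7}  (accept∈set)
'a' @ 6: {1,2,3,4,6,7}  (accept∈set)
final: {1,2,3,4,6,7}; accept 1 in set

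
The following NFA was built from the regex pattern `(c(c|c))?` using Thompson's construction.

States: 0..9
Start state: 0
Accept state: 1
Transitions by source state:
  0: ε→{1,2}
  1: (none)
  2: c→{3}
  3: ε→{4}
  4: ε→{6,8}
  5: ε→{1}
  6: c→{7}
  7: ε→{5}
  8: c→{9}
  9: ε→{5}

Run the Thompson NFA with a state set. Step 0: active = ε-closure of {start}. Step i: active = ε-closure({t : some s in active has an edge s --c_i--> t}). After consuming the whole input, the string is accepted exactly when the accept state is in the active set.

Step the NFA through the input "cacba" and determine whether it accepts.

Answer: REJECT

Trace:
start: ε-closure({0}) = {0,1,2}
'c' @ 1: {3,4,6,8}
'a' @ 2: {}  — dead — no transitions
rest 'cba' ignored (set empty)
end set {} — state 1 not in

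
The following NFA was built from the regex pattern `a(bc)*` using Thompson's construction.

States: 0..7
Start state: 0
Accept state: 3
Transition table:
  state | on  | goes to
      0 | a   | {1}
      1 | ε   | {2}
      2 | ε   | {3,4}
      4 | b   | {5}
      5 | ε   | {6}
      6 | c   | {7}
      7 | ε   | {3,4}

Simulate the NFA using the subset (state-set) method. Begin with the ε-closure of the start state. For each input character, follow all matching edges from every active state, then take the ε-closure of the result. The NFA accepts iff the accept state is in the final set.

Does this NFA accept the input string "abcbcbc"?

Answer: ACCEPT

Steps:
start: ε-closure({0}) = {0}
'a' @ 1: {1,2,3,4}  ✓accept
'b' @ 2: {5,6}
'c' @ 3: {3,4,7}  ✓accept
'b' @ 4: {5,6}
'c' @ 5: {3,4,7}  ✓accept
'b' @ 6: {5,6}
'c' @ 7: {3,4,7}  ✓accept
end set {3,4,7} — state 3 in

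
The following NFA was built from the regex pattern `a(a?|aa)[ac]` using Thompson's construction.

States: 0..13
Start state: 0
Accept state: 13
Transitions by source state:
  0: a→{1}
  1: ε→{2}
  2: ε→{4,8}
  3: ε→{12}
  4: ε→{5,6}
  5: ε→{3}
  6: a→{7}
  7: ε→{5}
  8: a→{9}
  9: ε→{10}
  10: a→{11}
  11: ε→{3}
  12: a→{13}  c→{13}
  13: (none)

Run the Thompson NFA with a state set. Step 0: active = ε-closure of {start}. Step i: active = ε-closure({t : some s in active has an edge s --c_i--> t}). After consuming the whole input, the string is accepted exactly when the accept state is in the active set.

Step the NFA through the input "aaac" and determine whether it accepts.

start: ε-closure({0}) = {0}
'a' @ 1: {1,2,3,4,5,6,8,12}
'a' @ 2: {3,5,7,9,10,12,13}  [accepting]
'a' @ 3: {3,11,12,13}  [accepting]
'c' @ 4: {13}  [accepting]
after full input: {13}  (accept=13 in)

Answer: ACCEPT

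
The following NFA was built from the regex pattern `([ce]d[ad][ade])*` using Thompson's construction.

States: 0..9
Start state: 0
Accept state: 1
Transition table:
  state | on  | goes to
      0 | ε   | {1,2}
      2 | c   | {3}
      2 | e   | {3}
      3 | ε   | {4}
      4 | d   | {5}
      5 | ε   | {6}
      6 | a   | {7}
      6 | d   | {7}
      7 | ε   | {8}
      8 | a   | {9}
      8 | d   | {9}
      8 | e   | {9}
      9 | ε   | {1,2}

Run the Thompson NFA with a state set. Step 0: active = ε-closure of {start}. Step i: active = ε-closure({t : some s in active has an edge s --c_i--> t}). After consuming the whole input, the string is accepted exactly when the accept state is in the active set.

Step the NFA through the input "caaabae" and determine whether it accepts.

Answer: REJECT

Derivation:
initial (ε-close {0}): {0,1,2}
'c' @ 1: {3,4}
'a' @ 2: {}  — state set empty
rest 'aabae' ignored (set empty)
after full input: {}  (accept=1 not in)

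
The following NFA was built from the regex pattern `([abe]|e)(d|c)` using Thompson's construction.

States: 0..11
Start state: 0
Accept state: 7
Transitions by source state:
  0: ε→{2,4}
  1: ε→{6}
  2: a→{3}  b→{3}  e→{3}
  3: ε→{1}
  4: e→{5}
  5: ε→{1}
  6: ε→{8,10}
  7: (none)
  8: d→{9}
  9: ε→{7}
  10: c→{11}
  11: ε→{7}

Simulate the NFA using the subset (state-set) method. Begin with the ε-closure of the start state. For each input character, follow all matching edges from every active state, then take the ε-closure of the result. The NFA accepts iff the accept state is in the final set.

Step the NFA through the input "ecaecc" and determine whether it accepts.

initial (ε-close {0}): {0,2,4}
'e' @ 1: {1,3,5,6,8,10}
'c' @ 2: {7,11}  (accept∈set)
'a' @ 3: {}  — state set empty
rest 'ecc' ignored (set empty)
end set {} — state 7 not in

Answer: REJECT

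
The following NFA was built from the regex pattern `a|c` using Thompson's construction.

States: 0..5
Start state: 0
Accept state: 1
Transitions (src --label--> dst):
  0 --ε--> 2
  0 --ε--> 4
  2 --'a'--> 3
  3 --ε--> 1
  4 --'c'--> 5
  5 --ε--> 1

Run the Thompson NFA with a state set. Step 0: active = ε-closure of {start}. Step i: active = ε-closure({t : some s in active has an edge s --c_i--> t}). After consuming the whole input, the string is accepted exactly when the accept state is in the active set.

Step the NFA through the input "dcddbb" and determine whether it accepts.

start: ε-closure({0}) = {0,2,4}
'd' @ 1: {}  — dead — no transitions
rest 'cddbb' ignored (set empty)
end set {} — state 1 not in

Answer: REJECT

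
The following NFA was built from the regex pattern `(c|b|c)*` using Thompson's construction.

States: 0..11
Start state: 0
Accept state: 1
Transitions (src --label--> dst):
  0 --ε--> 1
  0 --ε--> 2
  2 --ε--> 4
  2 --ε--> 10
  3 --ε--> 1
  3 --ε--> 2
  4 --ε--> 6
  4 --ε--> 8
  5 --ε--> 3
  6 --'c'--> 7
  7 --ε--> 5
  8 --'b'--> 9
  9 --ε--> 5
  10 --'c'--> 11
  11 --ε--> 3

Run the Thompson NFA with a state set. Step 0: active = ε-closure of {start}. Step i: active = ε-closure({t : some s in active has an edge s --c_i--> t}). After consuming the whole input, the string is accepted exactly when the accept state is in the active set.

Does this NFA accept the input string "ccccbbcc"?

Answer: ACCEPT

Derivation:
S₀ = ε-closure({0}) = {0,1,2,4,6,8,10}
'c' @ 1: {1,2,3,4,5,6,7,8,10,11}  ✓accept
'c' @ 2: {1,2,3,4,5,6,7,8,10,11}  ✓accept
'c' @ 3: {1,2,3,4,5,6,7,8,10,11}  ✓accept
'c' @ 4: {1,2,3,4,5,6,7,8,10,11}  ✓accept
'b' @ 5: {1,2,3,4,5,6,8,9,10}  ✓accept
'b' @ 6: {1,2,3,4,5,6,8,9,10}  ✓accept
'c' @ 7: {1,2,3,4,5,6,7,8,10,11}  ✓accept
'c' @ 8: {1,2,3,4,5,6,7,8,10,11}  ✓accept
after full input: {1,2,3,4,5,6,7,8,10,11}  (accept=1 in)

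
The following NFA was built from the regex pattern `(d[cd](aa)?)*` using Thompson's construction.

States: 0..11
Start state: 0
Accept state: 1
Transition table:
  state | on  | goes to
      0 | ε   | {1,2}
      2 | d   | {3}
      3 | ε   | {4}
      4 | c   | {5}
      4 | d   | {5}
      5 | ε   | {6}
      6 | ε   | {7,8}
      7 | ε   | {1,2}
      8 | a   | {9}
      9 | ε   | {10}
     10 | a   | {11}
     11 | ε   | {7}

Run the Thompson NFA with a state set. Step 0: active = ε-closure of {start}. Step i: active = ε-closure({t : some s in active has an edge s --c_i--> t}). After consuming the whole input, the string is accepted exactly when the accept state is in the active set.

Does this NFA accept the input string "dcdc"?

start: ε-closure({0}) = {0,1,2}
'd' @ 1: {3,4}
'c' @ 2: {1,2,5,6,7,8}  [accepting]
'd' @ 3: {3,4}
'c' @ 4: {1,2,5,6,7,8}  [accepting]
final: {1,2,5,6,7,8}; accept 1 in set

Answer: ACCEPT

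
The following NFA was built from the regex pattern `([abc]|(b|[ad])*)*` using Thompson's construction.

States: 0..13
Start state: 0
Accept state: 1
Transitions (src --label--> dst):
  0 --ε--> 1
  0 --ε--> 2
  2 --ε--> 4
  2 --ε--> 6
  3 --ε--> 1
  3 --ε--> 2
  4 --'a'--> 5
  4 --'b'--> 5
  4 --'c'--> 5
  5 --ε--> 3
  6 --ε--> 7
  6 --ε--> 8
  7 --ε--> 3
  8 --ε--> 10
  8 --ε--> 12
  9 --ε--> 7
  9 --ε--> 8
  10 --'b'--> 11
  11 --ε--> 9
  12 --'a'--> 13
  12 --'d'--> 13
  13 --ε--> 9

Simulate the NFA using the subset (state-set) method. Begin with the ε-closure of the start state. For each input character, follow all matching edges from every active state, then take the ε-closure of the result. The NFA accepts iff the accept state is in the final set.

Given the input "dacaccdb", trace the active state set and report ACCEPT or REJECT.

Answer: ACCEPT

Derivation:
initial (ε-close {0}): {0,1,2,3,4,6,7,8,10,12}
'd' @ 1: {1,2,3,4,6,7,8,9,10,12,13}  [accepting]
'a' @ 2: {1,2,3,4,5,6,7,8,9,10,12,13}  [accepting]
'c' @ 3: {1,2,3,4,5,6,7,8,10,12}  [accepting]
'a' @ 4: {1,2,3,4,5,6,7,8,9,10,12,13}  [accepting]
'c' @ 5: {1,2,3,4,5,6,7,8,10,12}  [accepting]
'c' @ 6: {1,2,3,4,5,6,7,8,10,12}  [accepting]
'd' @ 7: {1,2,3,4,6,7,8,9,10,12,13}  [accepting]
'b' @ 8: {1,2,3,4,5,6,7,8,9,10,11,12}  [accepting]
end set {1,2,3,4,5,6,7,8,9,10,11,12} — state 1 in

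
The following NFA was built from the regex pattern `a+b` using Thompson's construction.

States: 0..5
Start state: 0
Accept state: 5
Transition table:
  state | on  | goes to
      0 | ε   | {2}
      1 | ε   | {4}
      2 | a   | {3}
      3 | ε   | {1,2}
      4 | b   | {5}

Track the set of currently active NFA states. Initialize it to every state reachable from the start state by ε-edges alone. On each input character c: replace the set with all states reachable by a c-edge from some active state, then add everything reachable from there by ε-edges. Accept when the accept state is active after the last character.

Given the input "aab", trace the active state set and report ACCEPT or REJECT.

initial (ε-close {0}): {0,2}
'a' @ 1: {1,2,3,4}
'a' @ 2: {1,2,3,4}
'b' @ 3: {5}  (accept∈set)
end set {5} — state 5 in

Answer: ACCEPT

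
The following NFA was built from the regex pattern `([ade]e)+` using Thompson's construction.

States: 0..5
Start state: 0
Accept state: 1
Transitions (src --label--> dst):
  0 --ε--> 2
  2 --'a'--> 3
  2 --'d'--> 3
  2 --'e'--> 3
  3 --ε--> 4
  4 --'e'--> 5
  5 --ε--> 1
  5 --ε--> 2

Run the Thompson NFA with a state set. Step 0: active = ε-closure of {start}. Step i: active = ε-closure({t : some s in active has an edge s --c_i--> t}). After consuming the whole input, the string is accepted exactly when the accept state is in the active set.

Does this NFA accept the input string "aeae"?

S₀ = ε-closure({0}) = {0,2}
'a' @ 1: {3,4}
'e' @ 2: {1,2,5}  ✓accept
'a' @ 3: {3,4}
'e' @ 4: {1,2,5}  ✓accept
final: {1,2,5}; accept 1 in set

Answer: ACCEPT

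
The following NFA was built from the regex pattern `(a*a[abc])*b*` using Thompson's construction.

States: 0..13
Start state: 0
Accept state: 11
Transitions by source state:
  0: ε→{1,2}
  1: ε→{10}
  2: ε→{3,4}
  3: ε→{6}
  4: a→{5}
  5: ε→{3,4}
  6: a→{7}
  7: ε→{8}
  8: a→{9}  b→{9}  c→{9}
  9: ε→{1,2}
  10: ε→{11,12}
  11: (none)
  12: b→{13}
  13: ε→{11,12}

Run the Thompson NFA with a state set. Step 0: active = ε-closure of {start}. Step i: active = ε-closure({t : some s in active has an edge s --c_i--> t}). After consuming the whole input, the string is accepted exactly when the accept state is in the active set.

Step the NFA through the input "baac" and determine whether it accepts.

Answer: REJECT

Steps:
initial (ε-close {0}): {0,1,2,3,4,6,10,11,12}
'b' @ 1: {11,12,13}  [accepting]
'a' @ 2: {}  — dead — no transitions
rest 'ac' ignored (set empty)
end set {} — state 11 not in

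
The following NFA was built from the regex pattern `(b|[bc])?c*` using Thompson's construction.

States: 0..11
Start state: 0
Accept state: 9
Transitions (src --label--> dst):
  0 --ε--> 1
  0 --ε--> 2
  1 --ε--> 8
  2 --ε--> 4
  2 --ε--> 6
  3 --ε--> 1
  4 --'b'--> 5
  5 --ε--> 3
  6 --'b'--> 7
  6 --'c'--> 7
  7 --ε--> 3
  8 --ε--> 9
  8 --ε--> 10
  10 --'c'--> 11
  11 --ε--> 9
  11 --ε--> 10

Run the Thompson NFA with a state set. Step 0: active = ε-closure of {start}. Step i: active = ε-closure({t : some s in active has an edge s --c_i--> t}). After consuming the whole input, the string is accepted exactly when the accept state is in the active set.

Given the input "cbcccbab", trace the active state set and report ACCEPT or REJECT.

start: ε-closure({0}) = {0,1,2,4,6,8,9,10}
'c' @ 1: {1,3,7,8,9,10,11}  (accept∈set)
'b' @ 2: {}  — dead — no transitions
rest 'cccbab' ignored (set empty)
after full input: {}  (accept=9 not in)

Answer: REJECT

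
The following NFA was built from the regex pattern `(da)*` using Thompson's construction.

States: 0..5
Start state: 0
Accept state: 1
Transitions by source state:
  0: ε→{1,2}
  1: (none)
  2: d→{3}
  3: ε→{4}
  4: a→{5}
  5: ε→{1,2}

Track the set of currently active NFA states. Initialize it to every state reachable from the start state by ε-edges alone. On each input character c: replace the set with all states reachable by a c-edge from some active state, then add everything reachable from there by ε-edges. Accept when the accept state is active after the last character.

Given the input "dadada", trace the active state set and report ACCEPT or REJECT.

Answer: ACCEPT

Derivation:
S₀ = ε-closure({0}) = {0,1,2}
'd' @ 1: {3,4}
'a' @ 2: {1,2,5}  (accept∈set)
'd' @ 3: {3,4}
'a' @ 4: {1,2,5}  (accept∈set)
'd' @ 5: {3,4}
'a' @ 6: {1,2,5}  (accept∈set)
end set {1,2,5} — state 1 in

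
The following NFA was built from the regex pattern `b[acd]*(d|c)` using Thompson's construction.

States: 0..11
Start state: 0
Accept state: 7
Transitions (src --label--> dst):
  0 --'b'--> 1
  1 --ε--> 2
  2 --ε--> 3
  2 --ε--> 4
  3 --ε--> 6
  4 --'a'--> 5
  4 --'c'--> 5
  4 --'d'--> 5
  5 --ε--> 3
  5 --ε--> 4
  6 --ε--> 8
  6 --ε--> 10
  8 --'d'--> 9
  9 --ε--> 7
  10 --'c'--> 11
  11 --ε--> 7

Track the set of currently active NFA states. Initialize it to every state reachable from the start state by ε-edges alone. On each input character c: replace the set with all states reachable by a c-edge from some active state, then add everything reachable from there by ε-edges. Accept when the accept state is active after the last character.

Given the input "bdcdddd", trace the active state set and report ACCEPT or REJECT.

S₀ = ε-closure({0}) = {0}
'b' @ 1: {1,2,3,4,6,8,10}
'd' @ 2: {3,4,5,6,7,8,9,10}  (accept∈set)
'c' @ 3: {3,4,5,6,7,8,10,11}  (accept∈set)
'd' @ 4: {3,4,5,6,7,8,9,10}  (accept∈set)
'd' @ 5: {3,4,5,6,7,8,9,10}  (accept∈set)
'd' @ 6: {3,4,5,6,7,8,9,10}  (accept∈set)
'd' @ 7: {3,4,5,6,7,8,9,10}  (accept∈set)
end set {3,4,5,6,7,8,9,10} — state 7 in

Answer: ACCEPT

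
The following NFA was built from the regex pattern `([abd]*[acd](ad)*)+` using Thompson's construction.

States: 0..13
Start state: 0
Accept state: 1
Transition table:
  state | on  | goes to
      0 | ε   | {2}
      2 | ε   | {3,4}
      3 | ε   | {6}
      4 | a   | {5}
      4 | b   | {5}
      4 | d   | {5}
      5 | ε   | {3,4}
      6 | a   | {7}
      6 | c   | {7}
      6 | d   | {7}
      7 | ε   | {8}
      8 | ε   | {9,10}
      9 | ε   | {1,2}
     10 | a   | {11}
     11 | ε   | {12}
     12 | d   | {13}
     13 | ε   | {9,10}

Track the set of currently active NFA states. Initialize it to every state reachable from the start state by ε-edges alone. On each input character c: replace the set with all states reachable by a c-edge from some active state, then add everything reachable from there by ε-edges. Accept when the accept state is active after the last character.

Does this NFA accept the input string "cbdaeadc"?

initial (ε-close {0}): {0,2,3,4,6}
'c' @ 1: {1,2,3,4,6,7,8,9,10}  ✓accept
'b' @ 2: {3,4,5,6}
'd' @ 3: {1,2,3,4,5,6,7,8,9,10}  ✓accept
'a' @ 4: {1,2,3,4,5,6,7,8,9,10,11,12}  ✓accept
'e' @ 5: {}  — dead — no transitions
rest 'adc' ignored (set empty)
after full input: {}  (accept=1 not in)

Answer: REJECT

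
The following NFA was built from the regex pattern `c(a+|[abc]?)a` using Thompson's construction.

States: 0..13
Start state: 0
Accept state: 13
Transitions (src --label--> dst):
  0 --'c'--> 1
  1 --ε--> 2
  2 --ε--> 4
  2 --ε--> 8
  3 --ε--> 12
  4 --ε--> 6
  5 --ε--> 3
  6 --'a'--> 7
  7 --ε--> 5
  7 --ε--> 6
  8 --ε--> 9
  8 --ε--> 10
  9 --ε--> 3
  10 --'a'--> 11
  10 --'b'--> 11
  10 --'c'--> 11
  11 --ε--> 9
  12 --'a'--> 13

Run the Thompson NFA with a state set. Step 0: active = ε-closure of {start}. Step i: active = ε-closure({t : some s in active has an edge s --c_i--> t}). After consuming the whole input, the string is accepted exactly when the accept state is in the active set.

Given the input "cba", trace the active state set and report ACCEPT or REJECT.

start: ε-closure({0}) = {0}
'c' @ 1: {1,2,3,4,6,8,9,10,12}
'b' @ 2: {3,9,11,12}
'a' @ 3: {13}  ✓accept
final: {13}; accept 13 in set

Answer: ACCEPT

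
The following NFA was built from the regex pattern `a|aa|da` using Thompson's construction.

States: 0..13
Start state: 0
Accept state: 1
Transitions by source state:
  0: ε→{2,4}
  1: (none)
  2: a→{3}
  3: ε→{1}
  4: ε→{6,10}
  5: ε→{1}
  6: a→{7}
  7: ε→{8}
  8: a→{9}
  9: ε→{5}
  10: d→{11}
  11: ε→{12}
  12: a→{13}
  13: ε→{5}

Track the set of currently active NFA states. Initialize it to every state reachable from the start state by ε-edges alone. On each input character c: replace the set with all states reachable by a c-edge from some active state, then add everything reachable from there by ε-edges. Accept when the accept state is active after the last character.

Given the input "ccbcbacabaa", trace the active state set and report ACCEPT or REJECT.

S₀ = ε-closure({0}) = {0,2,4,6,10}
'c' @ 1: {}  — dead — no transitions
rest 'cbcbacabaa' ignored (set empty)
final: {}; accept 1 not in set

Answer: REJECT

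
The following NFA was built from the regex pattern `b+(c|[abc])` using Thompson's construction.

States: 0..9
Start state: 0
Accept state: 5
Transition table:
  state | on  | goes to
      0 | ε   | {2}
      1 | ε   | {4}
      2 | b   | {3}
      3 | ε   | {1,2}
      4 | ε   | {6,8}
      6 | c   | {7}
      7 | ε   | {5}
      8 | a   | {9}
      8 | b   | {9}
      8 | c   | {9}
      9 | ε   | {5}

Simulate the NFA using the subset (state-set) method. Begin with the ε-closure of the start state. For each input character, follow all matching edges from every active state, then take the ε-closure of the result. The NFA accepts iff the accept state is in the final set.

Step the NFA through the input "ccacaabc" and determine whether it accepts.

initial (ε-close {0}): {0,2}
'c' @ 1: {}  — dead — no transitions
rest 'cacaabc' ignored (set empty)
final: {}; accept 5 not in set

Answer: REJECT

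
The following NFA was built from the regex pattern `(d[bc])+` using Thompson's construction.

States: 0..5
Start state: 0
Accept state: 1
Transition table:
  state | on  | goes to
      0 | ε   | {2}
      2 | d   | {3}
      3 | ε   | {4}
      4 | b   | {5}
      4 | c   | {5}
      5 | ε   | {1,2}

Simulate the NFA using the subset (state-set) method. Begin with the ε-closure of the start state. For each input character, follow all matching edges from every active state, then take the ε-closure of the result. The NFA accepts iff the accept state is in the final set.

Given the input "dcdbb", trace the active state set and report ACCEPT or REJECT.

initial (ε-close {0}): {0,2}
'd' @ 1: {3,4}
'c' @ 2: {1,2,5}  (accept∈set)
'd' @ 3: {3,4}
'b' @ 4: {1,2,5}  (accept∈set)
'b' @ 5: {}  — state set empty
final: {}; accept 1 not in set

Answer: REJECT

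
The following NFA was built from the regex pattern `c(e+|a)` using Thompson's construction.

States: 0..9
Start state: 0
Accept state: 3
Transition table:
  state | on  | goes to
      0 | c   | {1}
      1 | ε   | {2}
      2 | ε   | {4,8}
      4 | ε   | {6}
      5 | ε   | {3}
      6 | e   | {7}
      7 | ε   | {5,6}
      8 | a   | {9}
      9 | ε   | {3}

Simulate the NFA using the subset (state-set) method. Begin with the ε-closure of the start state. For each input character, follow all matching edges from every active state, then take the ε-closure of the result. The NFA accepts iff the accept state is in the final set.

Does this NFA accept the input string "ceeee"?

Answer: ACCEPT

Derivation:
start: ε-closure({0}) = {0}
'c' @ 1: {1,2,4,6,8}
'e' @ 2: {3,5,6,7}  [accepting]
'e' @ 3: {3,5,6,7}  [accepting]
'e' @ 4: {3,5,6,7}  [accepting]
'e' @ 5: {3,5,6,7}  [accepting]
final: {3,5,6,7}; accept 3 in set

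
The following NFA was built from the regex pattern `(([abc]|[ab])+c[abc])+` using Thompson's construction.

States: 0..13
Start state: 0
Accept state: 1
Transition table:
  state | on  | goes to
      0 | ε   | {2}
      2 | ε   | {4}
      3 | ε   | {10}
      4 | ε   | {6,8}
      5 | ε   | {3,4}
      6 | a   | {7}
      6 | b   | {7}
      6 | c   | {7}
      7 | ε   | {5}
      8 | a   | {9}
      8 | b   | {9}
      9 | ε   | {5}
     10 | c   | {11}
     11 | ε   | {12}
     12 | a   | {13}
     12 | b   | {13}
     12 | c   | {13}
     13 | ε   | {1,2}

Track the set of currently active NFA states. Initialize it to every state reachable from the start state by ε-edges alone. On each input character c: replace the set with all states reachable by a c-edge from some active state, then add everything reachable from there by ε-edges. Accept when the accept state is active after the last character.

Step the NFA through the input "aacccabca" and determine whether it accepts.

S₀ = ε-closure({0}) = {0,2,4,6,8}
'a' @ 1: {3,4,5,6,7,8,9,10}
'a' @ 2: {3,4,5,6,7,8,9,10}
'c' @ 3: {3,4,5,6,7,8,10,11,12}
'c' @ 4: {1,2,3,4,5,6,7,8,10,11,12,13}  (accept∈set)
'c' @ 5: {1,2,3,4,5,6,7,8,10,11,12,13}  (accept∈set)
'a' @ 6: {1,2,3,4,5,6,7,8,9,10,13}  (accept∈set)
'b' @ 7: {3,4,5,6,7,8,9,10}
'c' @ 8: {3,4,5,6,7,8,10,11,12}
'a' @ 9: {1,2,3,4,5,6,7,8,9,10,13}  (accept∈set)
final: {1,2,3,4,5,6,7,8,9,10,13}; accept 1 in set

Answer: ACCEPT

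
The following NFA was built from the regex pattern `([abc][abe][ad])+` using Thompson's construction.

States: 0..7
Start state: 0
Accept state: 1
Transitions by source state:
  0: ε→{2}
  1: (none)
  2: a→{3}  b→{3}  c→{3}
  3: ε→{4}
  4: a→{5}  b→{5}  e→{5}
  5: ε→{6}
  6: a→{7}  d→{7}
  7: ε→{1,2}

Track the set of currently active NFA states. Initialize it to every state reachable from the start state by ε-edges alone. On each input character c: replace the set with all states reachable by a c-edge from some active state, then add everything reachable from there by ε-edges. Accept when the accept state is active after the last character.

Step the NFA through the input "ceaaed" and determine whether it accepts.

S₀ = ε-closure({0}) = {0,2}
'c' @ 1: {3,4}
'e' @ 2: {5,6}
'a' @ 3: {1,2,7}  [accepting]
'a' @ 4: {3,4}
'e' @ 5: {5,6}
'd' @ 6: {1,2,7}  [accepting]
end set {1,2,7} — state 1 in

Answer: ACCEPT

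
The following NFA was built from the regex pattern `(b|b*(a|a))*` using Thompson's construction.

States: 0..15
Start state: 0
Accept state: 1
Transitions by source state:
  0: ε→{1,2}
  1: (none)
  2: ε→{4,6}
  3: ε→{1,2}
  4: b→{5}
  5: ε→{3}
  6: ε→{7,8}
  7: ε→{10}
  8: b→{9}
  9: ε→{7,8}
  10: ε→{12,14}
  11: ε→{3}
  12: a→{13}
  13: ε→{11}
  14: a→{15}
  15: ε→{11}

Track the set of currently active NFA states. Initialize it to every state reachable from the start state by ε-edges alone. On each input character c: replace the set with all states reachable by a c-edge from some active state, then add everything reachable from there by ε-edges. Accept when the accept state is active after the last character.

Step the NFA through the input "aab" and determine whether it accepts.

initial (ε-close {0}): {0,1,2,4,6,7,8,10,12,14}
'a' @ 1: {1,2,3,4,6,7,8,10,11,12,13,14,15}  ✓accept
'a' @ 2: {1,2,3,4,6,7,8,10,11,12,13,14,15}  ✓accept
'b' @ 3: {1,2,3,4,5,6,7,8,9,10,12,14}  ✓accept
after full input: {1,2,3,4,5,6,7,8,9,10,12,14}  (accept=1 in)

Answer: ACCEPT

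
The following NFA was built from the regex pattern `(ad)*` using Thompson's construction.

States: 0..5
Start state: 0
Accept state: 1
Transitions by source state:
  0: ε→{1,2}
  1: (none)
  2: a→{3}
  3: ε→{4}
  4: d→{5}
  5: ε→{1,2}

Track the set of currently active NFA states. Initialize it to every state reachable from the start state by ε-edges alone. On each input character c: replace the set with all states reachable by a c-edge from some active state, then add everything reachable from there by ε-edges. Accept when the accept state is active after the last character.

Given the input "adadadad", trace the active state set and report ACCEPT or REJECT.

Answer: ACCEPT

Derivation:
S₀ = ε-closure({0}) = {0,1,2}
'a' @ 1: {3,4}
'd' @ 2: {1,2,5}  [accepting]
'a' @ 3: {3,4}
'd' @ 4: {1,2,5}  [accepting]
'a' @ 5: {3,4}
'd' @ 6: {1,2,5}  [accepting]
'a' @ 7: {3,4}
'd' @ 8: {1,2,5}  [accepting]
final: {1,2,5}; accept 1 in set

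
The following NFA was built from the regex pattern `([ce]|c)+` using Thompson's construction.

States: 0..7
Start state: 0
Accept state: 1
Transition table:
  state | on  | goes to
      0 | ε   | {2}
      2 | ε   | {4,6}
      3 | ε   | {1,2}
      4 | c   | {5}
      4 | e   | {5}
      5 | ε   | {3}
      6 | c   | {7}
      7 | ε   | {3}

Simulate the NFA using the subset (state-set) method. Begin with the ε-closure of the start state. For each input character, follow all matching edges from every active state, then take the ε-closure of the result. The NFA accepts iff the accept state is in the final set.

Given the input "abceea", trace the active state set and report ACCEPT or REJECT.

initial (ε-close {0}): {0,2,4,6}
'a' @ 1: {}  — no active states
rest 'bceea' ignored (set empty)
end set {} — state 1 not in

Answer: REJECT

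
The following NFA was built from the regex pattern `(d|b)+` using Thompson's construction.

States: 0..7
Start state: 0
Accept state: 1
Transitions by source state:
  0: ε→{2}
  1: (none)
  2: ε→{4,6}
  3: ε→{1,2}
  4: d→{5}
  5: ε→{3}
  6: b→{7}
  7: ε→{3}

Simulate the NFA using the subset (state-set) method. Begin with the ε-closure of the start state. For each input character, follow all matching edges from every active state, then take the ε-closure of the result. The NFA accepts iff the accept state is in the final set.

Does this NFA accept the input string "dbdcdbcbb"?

Answer: REJECT

Steps:
S₀ = ε-closure({0}) = {0,2,4,6}
'd' @ 1: {1,2,3,4,5,6}  (accept∈set)
'b' @ 2: {1,2,3,4,6,7}  (accept∈set)
'd' @ 3: {1,2,3,4,5,6}  (accept∈set)
'c' @ 4: {}  — no active states
rest 'dbcbb' ignored (set empty)
final: {}; accept 1 not in set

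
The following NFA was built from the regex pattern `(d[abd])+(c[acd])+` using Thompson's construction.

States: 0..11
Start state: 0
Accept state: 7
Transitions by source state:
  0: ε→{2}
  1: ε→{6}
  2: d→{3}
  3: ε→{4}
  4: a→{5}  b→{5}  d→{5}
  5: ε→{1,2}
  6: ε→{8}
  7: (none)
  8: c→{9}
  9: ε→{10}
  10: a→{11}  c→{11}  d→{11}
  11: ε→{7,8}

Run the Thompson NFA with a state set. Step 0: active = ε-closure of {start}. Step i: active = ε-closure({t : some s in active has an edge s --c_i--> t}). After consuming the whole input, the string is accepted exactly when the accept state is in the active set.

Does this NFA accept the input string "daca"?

Answer: ACCEPT

Trace:
S₀ = ε-closure({0}) = {0,2}
'd' @ 1: {3,4}
'a' @ 2: {1,2,5,6,8}
'c' @ 3: {9,10}
'a' @ 4: {7,8,11}  [accepting]
final: {7,8,11}; accept 7 in set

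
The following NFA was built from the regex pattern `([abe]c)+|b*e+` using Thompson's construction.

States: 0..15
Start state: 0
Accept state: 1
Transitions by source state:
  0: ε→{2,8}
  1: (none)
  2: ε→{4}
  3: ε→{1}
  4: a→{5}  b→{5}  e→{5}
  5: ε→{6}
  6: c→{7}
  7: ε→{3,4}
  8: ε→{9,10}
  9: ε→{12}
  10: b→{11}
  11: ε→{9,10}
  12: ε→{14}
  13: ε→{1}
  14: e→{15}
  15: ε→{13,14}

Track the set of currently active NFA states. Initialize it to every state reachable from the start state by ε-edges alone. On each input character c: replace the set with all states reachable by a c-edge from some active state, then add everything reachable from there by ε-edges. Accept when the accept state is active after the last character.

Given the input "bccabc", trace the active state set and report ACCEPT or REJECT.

S₀ = ε-closure({0}) = {0,2,4,8,9,10,12,14}
'b' @ 1: {5,6,9,10,11,12,14}
'c' @ 2: {1,3,4,7}  [accepting]
'c' @ 3: {}  — dead — no transitions
rest 'abc' ignored (set empty)
final: {}; accept 1 not in set

Answer: REJECT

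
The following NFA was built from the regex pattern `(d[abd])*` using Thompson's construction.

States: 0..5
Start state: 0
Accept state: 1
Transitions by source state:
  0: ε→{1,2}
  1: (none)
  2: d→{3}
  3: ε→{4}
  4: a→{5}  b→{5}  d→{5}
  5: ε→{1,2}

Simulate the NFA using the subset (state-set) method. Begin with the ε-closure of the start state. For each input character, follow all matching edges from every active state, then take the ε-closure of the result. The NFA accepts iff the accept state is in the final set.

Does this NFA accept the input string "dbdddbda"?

Answer: ACCEPT

Trace:
initial (ε-close {0}): {0,1,2}
'd' @ 1: {3,4}
'b' @ 2: {1,2,5}  (accept∈set)
'd' @ 3: {3,4}
'd' @ 4: {1,2,5}  (accept∈set)
'd' @ 5: {3,4}
'b' @ 6: {1,2,5}  (accept∈set)
'd' @ 7: {3,4}
'a' @ 8: {1,2,5}  (accept∈set)
end set {1,2,5} — state 1 in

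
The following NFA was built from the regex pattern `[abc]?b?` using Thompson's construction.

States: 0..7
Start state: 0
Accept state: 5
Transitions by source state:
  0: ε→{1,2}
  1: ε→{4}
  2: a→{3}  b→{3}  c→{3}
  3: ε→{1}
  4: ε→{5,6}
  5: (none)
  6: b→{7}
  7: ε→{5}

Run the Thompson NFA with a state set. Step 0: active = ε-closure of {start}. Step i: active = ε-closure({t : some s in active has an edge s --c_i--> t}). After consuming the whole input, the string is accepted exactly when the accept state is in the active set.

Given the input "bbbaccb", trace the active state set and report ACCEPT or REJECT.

Answer: REJECT

Derivation:
initial (ε-close {0}): {0,1,2,4,5,6}
'b' @ 1: {1,3,4,5,6,7}  [accepting]
'b' @ 2: {5,7}  [accepting]
'b' @ 3: {}  — no active states
rest 'accb' ignored (set empty)
after full input: {}  (accept=5 not in)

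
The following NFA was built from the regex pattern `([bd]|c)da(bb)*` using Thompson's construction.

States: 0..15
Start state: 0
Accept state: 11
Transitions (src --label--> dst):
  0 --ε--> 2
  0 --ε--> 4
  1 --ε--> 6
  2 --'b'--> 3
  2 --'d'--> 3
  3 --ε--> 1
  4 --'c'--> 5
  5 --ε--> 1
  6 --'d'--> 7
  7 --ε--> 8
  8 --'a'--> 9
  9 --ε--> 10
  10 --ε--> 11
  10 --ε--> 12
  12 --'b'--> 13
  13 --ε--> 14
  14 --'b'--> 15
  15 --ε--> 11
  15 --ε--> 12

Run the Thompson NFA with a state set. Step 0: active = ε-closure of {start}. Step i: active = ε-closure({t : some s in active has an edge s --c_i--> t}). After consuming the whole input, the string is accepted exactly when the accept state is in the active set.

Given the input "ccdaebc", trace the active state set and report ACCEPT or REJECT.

start: ε-closure({0}) = {0,2,4}
'c' @ 1: {1,5,6}
'c' @ 2: {}  — state set empty
rest 'daebc' ignored (set empty)
final: {}; accept 11 not in set

Answer: REJECT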